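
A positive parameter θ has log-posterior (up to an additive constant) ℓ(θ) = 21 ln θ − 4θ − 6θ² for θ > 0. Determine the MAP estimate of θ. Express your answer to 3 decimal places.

θ̂_MAP = 1.167

ℓ'(θ) = 21/θ − 4 − 12θ. Setting this to zero and multiplying by θ: 12θ² + 4θ − 21 = 0.
θ = (−4 + √(4² + 4·12·21)) / (2·12) = (−4 + √1024) / 24 = (−4 + 32)/24 = 7/6.
ℓ''(θ) = −21/θ² − 12 < 0, confirming a maximum.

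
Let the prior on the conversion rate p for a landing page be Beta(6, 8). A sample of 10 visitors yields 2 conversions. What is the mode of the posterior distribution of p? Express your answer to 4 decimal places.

p̂_MAP = 0.3182

Prior: Beta(6, 8).
Data: 2 successes in 10 trials. The binomial likelihood contributes p^2(1−p)^8, so the posterior is Beta(6+2, 8+8) = Beta(8, 16).
For Beta(a, b) with a, b > 1 the mode is (a−1)/(a+b−2) = 7/22 ≈ 0.3182.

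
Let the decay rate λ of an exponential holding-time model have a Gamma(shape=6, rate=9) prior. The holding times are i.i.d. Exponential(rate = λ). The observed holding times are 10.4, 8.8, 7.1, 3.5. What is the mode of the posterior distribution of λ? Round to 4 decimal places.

The Exponential(rate=λ) likelihood is ∝ λ^n e^(−λΣtᵢ). Here n = 4 and Σtᵢ = 10.4 + 8.8 + 7.1 + 3.5 = 29.8.
Posterior ∝ λ^5e^(−9λ) · λ^4e^(−29.8λ) = λ^9e^(−38.8λ), i.e. Gamma(10, 38.8).
Mode = (a−1)/b = 9/38.8 ≈ 0.2320.

λ̂_MAP = 0.2320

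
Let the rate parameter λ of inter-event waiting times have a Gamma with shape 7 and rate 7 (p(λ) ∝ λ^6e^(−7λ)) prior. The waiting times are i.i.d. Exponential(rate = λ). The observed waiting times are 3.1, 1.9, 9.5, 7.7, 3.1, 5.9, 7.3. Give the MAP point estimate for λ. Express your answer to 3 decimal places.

λ̂_MAP = 0.286

The Exponential(rate=λ) likelihood is ∝ λ^n e^(−λΣtᵢ). Here n = 7 and Σtᵢ = 3.1 + 1.9 + 9.5 + 7.7 + 3.1 + 5.9 + 7.3 = 38.5.
Posterior ∝ λ^6e^(−7λ) · λ^7e^(−38.5λ) = λ^13e^(−45.5λ), i.e. Gamma(14, 45.5).
Mode = (a−1)/b = 13/45.5 ≈ 0.286.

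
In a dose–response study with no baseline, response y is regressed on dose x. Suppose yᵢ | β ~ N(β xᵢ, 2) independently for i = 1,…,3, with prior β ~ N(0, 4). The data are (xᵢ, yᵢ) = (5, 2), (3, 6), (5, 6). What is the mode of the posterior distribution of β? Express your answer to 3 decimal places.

log p(β | y) = −Σ(yᵢ − βxᵢ)²/(2·2) − β²/(2·4) + const.
Setting the derivative to zero: Σxᵢ(yᵢ − βxᵢ)/2 − β/4 = 0, so β = Σxᵢyᵢ / (Σxᵢ² + σ²/τ²).
Σxᵢyᵢ = 5·2 + 3·6 + 5·6 = 58; Σxᵢ² = 59; σ²/τ² = 0.5.
β̂_MAP = 58 / (59 + 0.5) = 58/59.5 ≈ 0.975.

β̂_MAP = 0.975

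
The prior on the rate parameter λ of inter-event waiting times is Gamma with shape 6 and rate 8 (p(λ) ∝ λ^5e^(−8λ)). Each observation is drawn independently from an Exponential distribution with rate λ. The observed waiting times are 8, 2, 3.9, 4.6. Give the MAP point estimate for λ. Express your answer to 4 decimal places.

λ̂_MAP = 0.3396

The Exponential(rate=λ) likelihood is ∝ λ^n e^(−λΣtᵢ). Here n = 4 and Σtᵢ = 8 + 2 + 3.9 + 4.6 = 18.5.
Posterior ∝ λ^5e^(−8λ) · λ^4e^(−18.5λ) = λ^9e^(−26.5λ), i.e. Gamma(10, 26.5).
Mode = (a−1)/b = 9/26.5 ≈ 0.3396.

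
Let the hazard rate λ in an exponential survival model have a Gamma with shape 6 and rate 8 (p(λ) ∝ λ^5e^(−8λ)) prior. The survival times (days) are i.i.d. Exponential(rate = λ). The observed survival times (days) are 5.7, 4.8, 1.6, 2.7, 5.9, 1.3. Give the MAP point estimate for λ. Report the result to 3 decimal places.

The Exponential(rate=λ) likelihood is ∝ λ^n e^(−λΣtᵢ). Here n = 6 and Σtᵢ = 5.7 + 4.8 + 1.6 + 2.7 + 5.9 + 1.3 = 22.
Posterior ∝ λ^5e^(−8λ) · λ^6e^(−22λ) = λ^11e^(−30λ), i.e. Gamma(12, 30).
Mode = (a−1)/b = 11/30 ≈ 0.367.

λ̂_MAP = 0.367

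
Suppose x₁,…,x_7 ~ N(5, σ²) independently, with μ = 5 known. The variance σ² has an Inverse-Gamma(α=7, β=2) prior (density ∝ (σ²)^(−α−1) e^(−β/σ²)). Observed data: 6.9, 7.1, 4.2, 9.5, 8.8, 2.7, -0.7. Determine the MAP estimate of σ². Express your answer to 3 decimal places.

σ̂²_MAP = 3.701

Sum of squared deviations about the known mean: SS = (6.9−5)² + (7.1−5)² + (4.2−5)² + (9.5−5)² + (8.8−5)² + (2.7−5)² + (-0.7−5)² = 81.13.
The Normal likelihood contributes (σ²)^(−n/2) exp(−SS/(2σ²)), so the posterior is Inverse-Gamma(α + n/2, β + SS/2) = Inverse-Gamma(10.5, 42.565).
The mode of Inverse-Gamma(a, b) is b/(a+1) = 42.565/11.5 ≈ 3.701.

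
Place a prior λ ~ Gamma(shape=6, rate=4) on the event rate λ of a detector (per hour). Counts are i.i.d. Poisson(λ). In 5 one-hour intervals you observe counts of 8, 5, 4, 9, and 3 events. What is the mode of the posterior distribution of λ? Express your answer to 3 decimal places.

λ̂_MAP = 3.778

Σxᵢ = 8+5+4+9+3 = 29, with n = 5.
Posterior ∝ λ^5e^(−4λ) · λ^29e^(−5λ) = λ^34e^(−9λ), i.e. Gamma(shape=35, rate=9).
The mode of a Gamma(a, b) with a ≥ 1 (shape–rate) is (a−1)/b = 34/9 ≈ 3.778.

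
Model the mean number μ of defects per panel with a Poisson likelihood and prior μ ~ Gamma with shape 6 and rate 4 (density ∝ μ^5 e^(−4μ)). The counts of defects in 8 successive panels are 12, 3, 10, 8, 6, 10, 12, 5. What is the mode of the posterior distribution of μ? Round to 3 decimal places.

μ̂_MAP = 5.917

Σxᵢ = 12+3+10+8+6+10+12+5 = 66, with n = 8.
Posterior ∝ μ^5e^(−4μ) · μ^66e^(−8μ) = μ^71e^(−12μ), i.e. Gamma(shape=72, rate=12).
The mode of a Gamma(a, b) with a ≥ 1 (shape–rate) is (a−1)/b = 71/12 ≈ 5.917.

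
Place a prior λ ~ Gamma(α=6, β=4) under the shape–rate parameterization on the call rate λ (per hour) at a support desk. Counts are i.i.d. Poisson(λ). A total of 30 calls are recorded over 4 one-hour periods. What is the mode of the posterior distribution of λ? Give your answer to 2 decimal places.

Σxᵢ = 30, n = 4.
Posterior ∝ λ^5e^(−4λ) · λ^30e^(−4λ) = λ^35e^(−8λ), i.e. Gamma(shape=36, rate=8).
The mode of a Gamma(a, b) with a ≥ 1 (shape–rate) is (a−1)/b = 35/8 ≈ 4.38.

λ̂_MAP = 4.38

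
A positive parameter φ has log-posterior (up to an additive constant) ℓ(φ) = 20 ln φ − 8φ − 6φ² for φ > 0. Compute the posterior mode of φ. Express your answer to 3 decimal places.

ℓ'(φ) = 20/φ − 8 − 12φ. Setting this to zero and multiplying by φ: 12φ² + 8φ − 20 = 0.
φ = (−8 + √(8² + 4·12·20)) / (2·12) = (−8 + √1024) / 24 = (−8 + 32)/24 = 1.
ℓ''(φ) = −20/φ² − 12 < 0, confirming a maximum.

φ̂_MAP = 1.000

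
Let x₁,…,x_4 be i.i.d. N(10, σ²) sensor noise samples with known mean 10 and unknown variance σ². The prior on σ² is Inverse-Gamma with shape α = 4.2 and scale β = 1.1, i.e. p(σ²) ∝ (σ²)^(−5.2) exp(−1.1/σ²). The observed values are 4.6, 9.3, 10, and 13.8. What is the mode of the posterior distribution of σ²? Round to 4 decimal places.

σ̂²_MAP = 3.2146

Sum of squared deviations about the known mean: SS = (4.6−10)² + (9.3−10)² + (10−10)² + (13.8−10)² = 44.09.
The Normal likelihood contributes (σ²)^(−n/2) exp(−SS/(2σ²)), so the posterior is Inverse-Gamma(α + n/2, β + SS/2) = Inverse-Gamma(6.2, 23.145).
The mode of Inverse-Gamma(a, b) is b/(a+1) = 23.145/7.2 ≈ 3.2146.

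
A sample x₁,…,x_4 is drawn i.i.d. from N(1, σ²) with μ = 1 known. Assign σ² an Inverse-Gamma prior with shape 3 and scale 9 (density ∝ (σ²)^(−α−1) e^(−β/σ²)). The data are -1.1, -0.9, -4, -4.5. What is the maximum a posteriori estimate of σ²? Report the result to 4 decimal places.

Sum of squared deviations about the known mean: SS = (-1.1−1)² + (-0.9−1)² + (-4−1)² + (-4.5−1)² = 63.27.
The Normal likelihood contributes (σ²)^(−n/2) exp(−SS/(2σ²)), so the posterior is Inverse-Gamma(α + n/2, β + SS/2) = Inverse-Gamma(5, 40.635).
The mode of Inverse-Gamma(a, b) is b/(a+1) = 40.635/6 ≈ 6.7725.

σ̂²_MAP = 6.7725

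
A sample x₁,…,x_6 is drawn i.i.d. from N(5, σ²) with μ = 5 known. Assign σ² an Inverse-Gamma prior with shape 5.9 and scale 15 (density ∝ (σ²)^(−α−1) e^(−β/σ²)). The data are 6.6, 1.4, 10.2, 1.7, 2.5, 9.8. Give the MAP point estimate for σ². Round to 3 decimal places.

σ̂²_MAP = 5.694

Sum of squared deviations about the known mean: SS = (6.6−5)² + (1.4−5)² + (10.2−5)² + (1.7−5)² + (2.5−5)² + (9.8−5)² = 82.74.
The Normal likelihood contributes (σ²)^(−n/2) exp(−SS/(2σ²)), so the posterior is Inverse-Gamma(α + n/2, β + SS/2) = Inverse-Gamma(8.9, 56.37).
The mode of Inverse-Gamma(a, b) is b/(a+1) = 56.37/9.9 ≈ 5.694.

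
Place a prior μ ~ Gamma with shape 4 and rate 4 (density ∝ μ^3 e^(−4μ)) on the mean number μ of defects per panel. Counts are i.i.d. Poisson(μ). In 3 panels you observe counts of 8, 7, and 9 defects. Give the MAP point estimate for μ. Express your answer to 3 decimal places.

Σxᵢ = 8+7+9 = 24, with n = 3.
Posterior ∝ μ^3e^(−4μ) · μ^24e^(−3μ) = μ^27e^(−7μ), i.e. Gamma(shape=28, rate=7).
The mode of a Gamma(a, b) with a ≥ 1 (shape–rate) is (a−1)/b = 27/7 ≈ 3.857.

μ̂_MAP = 3.857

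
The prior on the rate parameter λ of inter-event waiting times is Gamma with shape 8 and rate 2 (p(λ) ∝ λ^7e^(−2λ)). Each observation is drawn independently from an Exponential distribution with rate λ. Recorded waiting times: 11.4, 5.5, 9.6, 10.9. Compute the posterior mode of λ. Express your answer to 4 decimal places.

The Exponential(rate=λ) likelihood is ∝ λ^n e^(−λΣtᵢ). Here n = 4 and Σtᵢ = 11.4 + 5.5 + 9.6 + 10.9 = 37.4.
Posterior ∝ λ^7e^(−2λ) · λ^4e^(−37.4λ) = λ^11e^(−39.4λ), i.e. Gamma(12, 39.4).
Mode = (a−1)/b = 11/39.4 ≈ 0.2792.

λ̂_MAP = 0.2792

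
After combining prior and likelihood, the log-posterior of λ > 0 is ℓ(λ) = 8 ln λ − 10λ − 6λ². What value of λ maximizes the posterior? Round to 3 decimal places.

ℓ'(λ) = 8/λ − 10 − 12λ. Setting this to zero and multiplying by λ: 12λ² + 10λ − 8 = 0.
λ = (−10 + √(10² + 4·12·8)) / (2·12) = (−10 + √484) / 24 = (−10 + 22)/24 = 1/2.
ℓ''(λ) = −8/λ² − 12 < 0, confirming a maximum.

λ̂_MAP = 0.500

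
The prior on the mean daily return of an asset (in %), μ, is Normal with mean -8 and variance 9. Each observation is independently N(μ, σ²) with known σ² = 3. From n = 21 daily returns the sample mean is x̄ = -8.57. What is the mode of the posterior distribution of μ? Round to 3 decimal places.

n = 21, x̄ = -8.57.
For a Normal prior and Normal likelihood with known variance, the posterior is Normal; its mode equals its mean, the precision-weighted average.
Prior precision 1/σ₀² = 1/9; data precision n/σ² = 21/3 = 7.
μ̂ = ((1/9)·(-8) + 7·(-8.57)) / (1/9 + 7) = (-54791/900)/(64/9) = -8.56109375 ≈ -8.561.

μ̂_MAP = -8.561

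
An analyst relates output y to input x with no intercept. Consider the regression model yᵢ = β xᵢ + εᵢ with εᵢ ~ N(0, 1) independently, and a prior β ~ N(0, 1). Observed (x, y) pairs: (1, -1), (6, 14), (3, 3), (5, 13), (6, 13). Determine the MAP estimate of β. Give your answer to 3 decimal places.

log p(β | y) = −Σ(yᵢ − βxᵢ)²/(2·1) − β²/(2·1) + const.
Setting the derivative to zero: Σxᵢ(yᵢ − βxᵢ)/1 − β/1 = 0, so β = Σxᵢyᵢ / (Σxᵢ² + σ²/τ²).
Σxᵢyᵢ = 1·(-1) + 6·14 + 3·3 + 5·13 + 6·13 = 235; Σxᵢ² = 107; σ²/τ² = 1.
β̂_MAP = 235 / (107 + 1) = 235/108 ≈ 2.176.

β̂_MAP = 2.176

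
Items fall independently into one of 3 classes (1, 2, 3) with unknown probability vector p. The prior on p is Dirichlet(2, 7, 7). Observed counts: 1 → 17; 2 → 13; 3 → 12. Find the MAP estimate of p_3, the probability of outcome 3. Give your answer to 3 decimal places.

The posterior is Dirichlet(αᵢ + nᵢ) = Dirichlet(19, 20, 19).
For a Dirichlet(a₁,…,a_K) with all aᵢ > 1, the mode has j-th component (aⱼ − 1)/(Σaᵢ − K).
Here Σaᵢ = 58 and K = 3, so p_3 = (19 − 1)/(58 − 3) = 18/55 ≈ 0.327.

MAP estimate: 0.327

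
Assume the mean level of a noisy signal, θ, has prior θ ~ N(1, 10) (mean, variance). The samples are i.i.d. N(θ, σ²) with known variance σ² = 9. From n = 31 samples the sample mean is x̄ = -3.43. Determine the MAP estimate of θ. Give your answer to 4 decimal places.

n = 31, x̄ = -3.43.
For a Normal prior and Normal likelihood with known variance, the posterior is Normal; its mode equals its mean, the precision-weighted average.
Prior precision 1/σ₀² = 1/10 = 0.1; data precision n/σ² = 31/9.
θ̂ = (0.1·1 + (31/9)·(-3.43)) / (0.1 + 31/9) = (-10543/900)/(319/90) = -10543/3190 ≈ -3.3050.

θ̂_MAP = -3.3050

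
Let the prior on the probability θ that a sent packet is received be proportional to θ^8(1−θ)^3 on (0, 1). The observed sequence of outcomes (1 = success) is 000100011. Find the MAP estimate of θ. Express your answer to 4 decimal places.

θ̂_MAP = 0.5500

The prior density ∝ θ^8(1−θ)^3 is the kernel of Beta(9, 4).
Data: 3 successes in 9 trials (from the sequence). The binomial likelihood contributes θ^3(1−θ)^6, so the posterior is Beta(9+3, 4+6) = Beta(12, 10).
For Beta(a, b) with a, b > 1 the mode is (a−1)/(a+b−2) = 11/20 ≈ 0.5500.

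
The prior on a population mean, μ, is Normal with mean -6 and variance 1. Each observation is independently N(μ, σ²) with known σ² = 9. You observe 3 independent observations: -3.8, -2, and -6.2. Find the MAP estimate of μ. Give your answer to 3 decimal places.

μ̂_MAP = -5.500

n = 3; x̄ = ((-3.8) + (-2) + (-6.2))/3 = -12/3 = -4.
For a Normal prior and Normal likelihood with known variance, the posterior is Normal; its mode equals its mean, the precision-weighted average.
Prior precision 1/σ₀² = 1/1 = 1; data precision n/σ² = 3/9 = 1/3.
μ̂ = (1·(-6) + (1/3)·(-4)) / (1 + 1/3) = (-22/3)/(4/3) = -5.500.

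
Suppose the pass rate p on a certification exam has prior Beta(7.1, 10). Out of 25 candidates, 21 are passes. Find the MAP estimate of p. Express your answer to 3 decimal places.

p̂_MAP = 0.676

Prior: Beta(7.1, 10).
Data: 21 successes in 25 trials. The binomial likelihood contributes p^21(1−p)^4, so the posterior is Beta(7.1+21, 10+4) = Beta(28.1, 14).
For Beta(a, b) with a, b > 1 the mode is (a−1)/(a+b−2) = 27.1/40.1 ≈ 0.676.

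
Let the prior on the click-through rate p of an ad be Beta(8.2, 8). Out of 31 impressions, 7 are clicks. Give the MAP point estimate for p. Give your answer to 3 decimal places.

p̂_MAP = 0.314

Prior: Beta(8.2, 8).
Data: 7 successes in 31 trials. The binomial likelihood contributes p^7(1−p)^24, so the posterior is Beta(8.2+7, 8+24) = Beta(15.2, 32).
For Beta(a, b) with a, b > 1 the mode is (a−1)/(a+b−2) = 14.2/45.2 ≈ 0.314.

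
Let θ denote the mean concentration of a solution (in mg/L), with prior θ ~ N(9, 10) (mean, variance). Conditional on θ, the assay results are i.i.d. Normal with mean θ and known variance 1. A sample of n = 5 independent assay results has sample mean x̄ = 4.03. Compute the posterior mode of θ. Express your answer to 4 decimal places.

θ̂_MAP = 4.1275

n = 5, x̄ = 4.03.
For a Normal prior and Normal likelihood with known variance, the posterior is Normal; its mode equals its mean, the precision-weighted average.
Prior precision 1/σ₀² = 1/10 = 0.1; data precision n/σ² = 5/1 = 5.
θ̂ = (0.1·9 + 5·4.03) / (0.1 + 5) = 21.05/5.1 = 421/102 ≈ 4.1275.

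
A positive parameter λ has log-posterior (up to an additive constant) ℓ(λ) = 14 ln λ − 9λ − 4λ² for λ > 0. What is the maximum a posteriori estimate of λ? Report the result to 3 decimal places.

ℓ'(λ) = 14/λ − 9 − 8λ. Setting this to zero and multiplying by λ: 8λ² + 9λ − 14 = 0.
λ = (−9 + √(9² + 4·8·14)) / (2·8) = (−9 + √529) / 16 = (−9 + 23)/16 = 7/8.
ℓ''(λ) = −14/λ² − 8 < 0, confirming a maximum.

λ̂_MAP = 0.875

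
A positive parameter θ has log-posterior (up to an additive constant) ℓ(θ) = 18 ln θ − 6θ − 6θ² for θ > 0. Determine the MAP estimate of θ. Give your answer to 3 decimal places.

ℓ'(θ) = 18/θ − 6 − 12θ. Setting this to zero and multiplying by θ: 12θ² + 6θ − 18 = 0.
θ = (−6 + √(6² + 4·12·18)) / (2·12) = (−6 + √900) / 24 = (−6 + 30)/24 = 1.
ℓ''(θ) = −18/θ² − 12 < 0, confirming a maximum.

θ̂_MAP = 1.000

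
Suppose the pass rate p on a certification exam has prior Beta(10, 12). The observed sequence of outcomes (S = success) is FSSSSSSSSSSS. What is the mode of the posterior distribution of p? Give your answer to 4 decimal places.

Prior: Beta(10, 12).
Data: 11 successes in 12 trials (from the sequence). The binomial likelihood contributes p^11(1−p)^1, so the posterior is Beta(10+11, 12+1) = Beta(21, 13).
For Beta(a, b) with a, b > 1 the mode is (a−1)/(a+b−2) = 20/32 ≈ 0.6250.

p̂_MAP = 0.6250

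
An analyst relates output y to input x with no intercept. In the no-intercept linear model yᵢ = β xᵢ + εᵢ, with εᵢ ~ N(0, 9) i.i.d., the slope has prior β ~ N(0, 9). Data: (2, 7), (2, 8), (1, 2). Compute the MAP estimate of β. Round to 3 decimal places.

β̂_MAP = 3.200

log p(β | y) = −Σ(yᵢ − βxᵢ)²/(2·9) − β²/(2·9) + const.
Setting the derivative to zero: Σxᵢ(yᵢ − βxᵢ)/9 − β/9 = 0, so β = Σxᵢyᵢ / (Σxᵢ² + σ²/τ²).
Σxᵢyᵢ = 2·7 + 2·8 + 1·2 = 32; Σxᵢ² = 9; σ²/τ² = 1.
β̂_MAP = 32 / (9 + 1) = 32/10 ≈ 3.200.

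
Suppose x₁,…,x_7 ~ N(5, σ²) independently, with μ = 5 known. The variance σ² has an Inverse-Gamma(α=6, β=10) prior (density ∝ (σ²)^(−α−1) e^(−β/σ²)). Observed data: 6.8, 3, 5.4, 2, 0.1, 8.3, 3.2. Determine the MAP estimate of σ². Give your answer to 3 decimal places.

Sum of squared deviations about the known mean: SS = (6.8−5)² + (3−5)² + (5.4−5)² + (2−5)² + (0.1−5)² + (8.3−5)² + (3.2−5)² = 54.54.
The Normal likelihood contributes (σ²)^(−n/2) exp(−SS/(2σ²)), so the posterior is Inverse-Gamma(α + n/2, β + SS/2) = Inverse-Gamma(9.5, 37.27).
The mode of Inverse-Gamma(a, b) is b/(a+1) = 37.27/10.5 ≈ 3.550.

σ̂²_MAP = 3.550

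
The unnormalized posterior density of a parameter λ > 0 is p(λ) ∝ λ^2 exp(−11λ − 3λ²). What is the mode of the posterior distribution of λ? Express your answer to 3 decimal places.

λ̂_MAP = 0.167

ℓ'(λ) = 2/λ − 11 − 6λ. Setting this to zero and multiplying by λ: 6λ² + 11λ − 2 = 0.
λ = (−11 + √(11² + 4·6·2)) / (2·6) = (−11 + √169) / 12 = (−11 + 13)/12 = 1/6.
ℓ''(λ) = −2/λ² − 6 < 0, confirming a maximum.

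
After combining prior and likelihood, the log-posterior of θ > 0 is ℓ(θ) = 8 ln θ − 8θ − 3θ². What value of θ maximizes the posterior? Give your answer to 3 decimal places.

ℓ'(θ) = 8/θ − 8 − 6θ. Setting this to zero and multiplying by θ: 6θ² + 8θ − 8 = 0.
θ = (−8 + √(8² + 4·6·8)) / (2·6) = (−8 + √256) / 12 = (−8 + 16)/12 = 2/3.
ℓ''(θ) = −8/θ² − 6 < 0, confirming a maximum.

θ̂_MAP = 0.667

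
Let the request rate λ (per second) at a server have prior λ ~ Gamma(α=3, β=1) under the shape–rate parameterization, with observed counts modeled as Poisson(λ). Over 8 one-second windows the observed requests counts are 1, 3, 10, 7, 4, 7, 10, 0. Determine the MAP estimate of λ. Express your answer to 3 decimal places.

Σxᵢ = 1+3+10+7+4+7+10+0 = 42, with n = 8.
Posterior ∝ λ^2e^(−1λ) · λ^42e^(−8λ) = λ^44e^(−9λ), i.e. Gamma(shape=45, rate=9).
The mode of a Gamma(a, b) with a ≥ 1 (shape–rate) is (a−1)/b = 44/9 ≈ 4.889.

λ̂_MAP = 4.889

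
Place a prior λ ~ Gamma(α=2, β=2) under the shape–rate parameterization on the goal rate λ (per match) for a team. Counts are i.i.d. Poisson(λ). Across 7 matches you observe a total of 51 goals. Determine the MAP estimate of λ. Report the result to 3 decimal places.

Σxᵢ = 51, n = 7.
Posterior ∝ λe^(−2λ) · λ^51e^(−7λ) = λ^52e^(−9λ), i.e. Gamma(shape=53, rate=9).
The mode of a Gamma(a, b) with a ≥ 1 (shape–rate) is (a−1)/b = 52/9 ≈ 5.778.

λ̂_MAP = 5.778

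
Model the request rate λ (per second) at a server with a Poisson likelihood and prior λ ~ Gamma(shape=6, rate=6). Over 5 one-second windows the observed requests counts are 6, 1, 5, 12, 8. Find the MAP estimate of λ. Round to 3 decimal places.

Σxᵢ = 6+1+5+12+8 = 32, with n = 5.
Posterior ∝ λ^5e^(−6λ) · λ^32e^(−5λ) = λ^37e^(−11λ), i.e. Gamma(shape=38, rate=11).
The mode of a Gamma(a, b) with a ≥ 1 (shape–rate) is (a−1)/b = 37/11 ≈ 3.364.

λ̂_MAP = 3.364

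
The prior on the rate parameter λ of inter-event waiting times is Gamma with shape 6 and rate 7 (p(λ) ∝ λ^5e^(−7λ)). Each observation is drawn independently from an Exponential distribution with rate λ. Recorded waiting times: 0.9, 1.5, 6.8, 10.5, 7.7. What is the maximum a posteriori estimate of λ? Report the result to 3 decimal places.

λ̂_MAP = 0.291

The Exponential(rate=λ) likelihood is ∝ λ^n e^(−λΣtᵢ). Here n = 5 and Σtᵢ = 0.9 + 1.5 + 6.8 + 10.5 + 7.7 = 27.4.
Posterior ∝ λ^5e^(−7λ) · λ^5e^(−27.4λ) = λ^10e^(−34.4λ), i.e. Gamma(11, 34.4).
Mode = (a−1)/b = 10/34.4 ≈ 0.291.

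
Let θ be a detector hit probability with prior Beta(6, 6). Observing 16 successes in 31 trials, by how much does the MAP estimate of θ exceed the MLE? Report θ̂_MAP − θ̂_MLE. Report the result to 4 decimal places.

MAP − MLE = -0.0039

Posterior is Beta(22, 21); MAP = (22−1)/(43−2) = 21/41 ≈ 0.51220.
MLE ignores the prior: θ̂_MLE = k/n = 16/31 ≈ 0.51613.
Difference = 21/41 − 16/31 = -5/1271 ≈ -0.0039.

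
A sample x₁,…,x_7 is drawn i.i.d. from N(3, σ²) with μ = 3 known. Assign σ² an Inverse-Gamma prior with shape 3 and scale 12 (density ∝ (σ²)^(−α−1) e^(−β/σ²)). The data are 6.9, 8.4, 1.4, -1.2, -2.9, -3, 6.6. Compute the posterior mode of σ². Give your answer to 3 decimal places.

σ̂²_MAP = 11.489

Sum of squared deviations about the known mean: SS = (6.9−3)² + (8.4−3)² + (1.4−3)² + (-1.2−3)² + (-2.9−3)² + (-3−3)² + (6.6−3)² = 148.34.
The Normal likelihood contributes (σ²)^(−n/2) exp(−SS/(2σ²)), so the posterior is Inverse-Gamma(α + n/2, β + SS/2) = Inverse-Gamma(6.5, 86.17).
The mode of Inverse-Gamma(a, b) is b/(a+1) = 86.17/7.5 ≈ 11.489.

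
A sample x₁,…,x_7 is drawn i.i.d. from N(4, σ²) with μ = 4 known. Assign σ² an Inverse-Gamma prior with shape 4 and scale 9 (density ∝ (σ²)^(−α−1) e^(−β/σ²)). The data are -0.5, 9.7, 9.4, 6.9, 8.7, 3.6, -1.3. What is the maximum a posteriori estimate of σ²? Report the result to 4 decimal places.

Sum of squared deviations about the known mean: SS = (-0.5−4)² + (9.7−4)² + (9.4−4)² + (6.9−4)² + (8.7−4)² + (3.6−4)² + (-1.3−4)² = 140.65.
The Normal likelihood contributes (σ²)^(−n/2) exp(−SS/(2σ²)), so the posterior is Inverse-Gamma(α + n/2, β + SS/2) = Inverse-Gamma(7.5, 79.325).
The mode of Inverse-Gamma(a, b) is b/(a+1) = 79.325/8.5 ≈ 9.3324.

σ̂²_MAP = 9.3324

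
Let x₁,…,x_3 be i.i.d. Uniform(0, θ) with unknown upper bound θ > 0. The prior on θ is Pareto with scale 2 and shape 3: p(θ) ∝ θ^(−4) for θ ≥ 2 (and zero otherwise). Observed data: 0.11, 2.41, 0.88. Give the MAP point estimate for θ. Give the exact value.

The Uniform(0, θ) likelihood is θ^(−n) for θ ≥ max(xᵢ), zero otherwise. Here max(xᵢ) = 2.41.
Posterior ∝ θ^(−4) · θ^(−3) = θ^(−7) on θ ≥ max(2, 2.41) = 2.41.
This density is strictly decreasing in θ, so the posterior mode lies at the lower boundary of the support.

θ̂_MAP = 2.41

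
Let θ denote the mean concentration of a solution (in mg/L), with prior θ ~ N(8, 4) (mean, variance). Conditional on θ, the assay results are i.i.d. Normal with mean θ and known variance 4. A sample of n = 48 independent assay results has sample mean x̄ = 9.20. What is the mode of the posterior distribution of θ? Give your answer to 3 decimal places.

θ̂_MAP = 9.176

n = 48, x̄ = 9.20.
For a Normal prior and Normal likelihood with known variance, the posterior is Normal; its mode equals its mean, the precision-weighted average.
Prior precision 1/σ₀² = 1/4 = 0.25; data precision n/σ² = 48/4 = 12.
θ̂ = (0.25·8 + 12·9.2) / (0.25 + 12) = 112.4/12.25 = 2248/245 ≈ 9.176.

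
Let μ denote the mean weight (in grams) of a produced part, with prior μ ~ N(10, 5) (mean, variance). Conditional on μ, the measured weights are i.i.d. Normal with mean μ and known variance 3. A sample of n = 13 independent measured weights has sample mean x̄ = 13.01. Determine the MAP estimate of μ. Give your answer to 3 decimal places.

n = 13, x̄ = 13.01.
For a Normal prior and Normal likelihood with known variance, the posterior is Normal; its mode equals its mean, the precision-weighted average.
Prior precision 1/σ₀² = 1/5 = 0.2; data precision n/σ² = 13/3.
μ̂ = (0.2·10 + (13/3)·13.01) / (0.2 + 13/3) = (17513/300)/(68/15) = 17513/1360 ≈ 12.877.

μ̂_MAP = 12.877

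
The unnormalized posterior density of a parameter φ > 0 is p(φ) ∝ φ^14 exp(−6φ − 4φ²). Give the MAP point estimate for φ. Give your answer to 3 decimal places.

φ̂_MAP = 1.000

ℓ'(φ) = 14/φ − 6 − 8φ. Setting this to zero and multiplying by φ: 8φ² + 6φ − 14 = 0.
φ = (−6 + √(6² + 4·8·14)) / (2·8) = (−6 + √484) / 16 = (−6 + 22)/16 = 1.
ℓ''(φ) = −14/φ² − 8 < 0, confirming a maximum.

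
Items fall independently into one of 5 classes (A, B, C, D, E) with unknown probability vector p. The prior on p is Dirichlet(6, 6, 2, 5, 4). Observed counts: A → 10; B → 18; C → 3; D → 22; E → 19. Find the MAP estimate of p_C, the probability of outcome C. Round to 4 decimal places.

The posterior is Dirichlet(αᵢ + nᵢ) = Dirichlet(16, 24, 5, 27, 23).
For a Dirichlet(a₁,…,a_K) with all aᵢ > 1, the mode has j-th component (aⱼ − 1)/(Σaᵢ − K).
Here Σaᵢ = 95 and K = 5, so p_C = (5 − 1)/(95 − 5) = 4/90 ≈ 0.0444.

MAP estimate of p_C = 0.0444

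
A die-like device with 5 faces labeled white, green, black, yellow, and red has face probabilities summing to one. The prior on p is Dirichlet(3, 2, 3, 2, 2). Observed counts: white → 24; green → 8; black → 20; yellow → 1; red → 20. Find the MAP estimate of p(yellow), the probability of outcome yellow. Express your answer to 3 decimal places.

MAP estimate of p(yellow) = 0.025

The posterior is Dirichlet(αᵢ + nᵢ) = Dirichlet(27, 10, 23, 3, 22).
For a Dirichlet(a₁,…,a_K) with all aᵢ > 1, the mode has j-th component (aⱼ − 1)/(Σaᵢ − K).
Here Σaᵢ = 85 and K = 5, so p(yellow) = (3 − 1)/(85 − 5) = 2/80 ≈ 0.025.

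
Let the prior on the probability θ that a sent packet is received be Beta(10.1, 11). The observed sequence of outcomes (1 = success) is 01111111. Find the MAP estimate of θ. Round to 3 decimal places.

θ̂_MAP = 0.594

Prior: Beta(10.1, 11).
Data: 7 successes in 8 trials (from the sequence). The binomial likelihood contributes θ^7(1−θ)^1, so the posterior is Beta(10.1+7, 11+1) = Beta(17.1, 12).
For Beta(a, b) with a, b > 1 the mode is (a−1)/(a+b−2) = 16.1/27.1 ≈ 0.594.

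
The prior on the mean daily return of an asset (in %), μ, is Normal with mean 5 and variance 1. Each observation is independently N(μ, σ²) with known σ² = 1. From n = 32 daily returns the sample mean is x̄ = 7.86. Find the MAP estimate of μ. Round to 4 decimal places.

n = 32, x̄ = 7.86.
For a Normal prior and Normal likelihood with known variance, the posterior is Normal; its mode equals its mean, the precision-weighted average.
Prior precision 1/σ₀² = 1/1 = 1; data precision n/σ² = 32/1 = 32.
μ̂ = (1·5 + 32·7.86) / (1 + 32) = 256.52/33 = 583/75 ≈ 7.7733.

μ̂_MAP = 7.7733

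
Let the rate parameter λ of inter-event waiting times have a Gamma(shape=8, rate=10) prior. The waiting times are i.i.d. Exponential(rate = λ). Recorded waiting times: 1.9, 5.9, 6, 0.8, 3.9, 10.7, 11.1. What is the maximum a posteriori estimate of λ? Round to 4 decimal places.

The Exponential(rate=λ) likelihood is ∝ λ^n e^(−λΣtᵢ). Here n = 7 and Σtᵢ = 1.9 + 5.9 + 6 + 0.8 + 3.9 + 10.7 + 11.1 = 40.3.
Posterior ∝ λ^7e^(−10λ) · λ^7e^(−40.3λ) = λ^14e^(−50.3λ), i.e. Gamma(15, 50.3).
Mode = (a−1)/b = 14/50.3 ≈ 0.2783.

λ̂_MAP = 0.2783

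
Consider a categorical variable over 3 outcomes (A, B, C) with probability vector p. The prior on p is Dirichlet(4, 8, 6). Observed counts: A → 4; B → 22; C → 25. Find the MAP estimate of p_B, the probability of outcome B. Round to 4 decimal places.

MAP estimate of p_B = 0.4394

The posterior is Dirichlet(αᵢ + nᵢ) = Dirichlet(8, 30, 31).
For a Dirichlet(a₁,…,a_K) with all aᵢ > 1, the mode has j-th component (aⱼ − 1)/(Σaᵢ − K).
Here Σaᵢ = 69 and K = 3, so p_B = (30 − 1)/(69 − 3) = 29/66 ≈ 0.4394.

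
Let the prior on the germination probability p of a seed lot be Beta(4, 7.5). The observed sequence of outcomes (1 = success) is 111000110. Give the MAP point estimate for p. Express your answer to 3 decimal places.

p̂_MAP = 0.432

Prior: Beta(4, 7.5).
Data: 5 successes in 9 trials (from the sequence). The binomial likelihood contributes p^5(1−p)^4, so the posterior is Beta(4+5, 7.5+4) = Beta(9, 11.5).
For Beta(a, b) with a, b > 1 the mode is (a−1)/(a+b−2) = 8/18.5 ≈ 0.432.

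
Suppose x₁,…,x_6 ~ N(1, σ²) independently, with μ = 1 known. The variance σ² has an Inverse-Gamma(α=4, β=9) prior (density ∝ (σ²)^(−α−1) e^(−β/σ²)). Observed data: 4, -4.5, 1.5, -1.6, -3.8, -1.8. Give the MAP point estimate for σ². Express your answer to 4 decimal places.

Sum of squared deviations about the known mean: SS = (4−1)² + (-4.5−1)² + (1.5−1)² + (-1.6−1)² + (-3.8−1)² + (-1.8−1)² = 77.14.
The Normal likelihood contributes (σ²)^(−n/2) exp(−SS/(2σ²)), so the posterior is Inverse-Gamma(α + n/2, β + SS/2) = Inverse-Gamma(7, 47.57).
The mode of Inverse-Gamma(a, b) is b/(a+1) = 47.57/8 ≈ 5.9463.

σ̂²_MAP = 5.9463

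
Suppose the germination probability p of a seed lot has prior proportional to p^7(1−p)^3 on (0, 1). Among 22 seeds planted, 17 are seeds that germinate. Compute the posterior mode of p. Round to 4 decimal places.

p̂_MAP = 0.7500

The prior density ∝ p^7(1−p)^3 is the kernel of Beta(8, 4).
Data: 17 successes in 22 trials. The binomial likelihood contributes p^17(1−p)^5, so the posterior is Beta(8+17, 4+5) = Beta(25, 9).
For Beta(a, b) with a, b > 1 the mode is (a−1)/(a+b−2) = 24/32 ≈ 0.7500.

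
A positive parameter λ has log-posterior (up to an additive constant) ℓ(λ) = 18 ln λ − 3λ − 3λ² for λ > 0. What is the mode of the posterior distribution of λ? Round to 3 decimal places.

ℓ'(λ) = 18/λ − 3 − 6λ. Setting this to zero and multiplying by λ: 6λ² + 3λ − 18 = 0.
λ = (−3 + √(3² + 4·6·18)) / (2·6) = (−3 + √441) / 12 = (−3 + 21)/12 = 3/2.
ℓ''(λ) = −18/λ² − 6 < 0, confirming a maximum.

λ̂_MAP = 1.500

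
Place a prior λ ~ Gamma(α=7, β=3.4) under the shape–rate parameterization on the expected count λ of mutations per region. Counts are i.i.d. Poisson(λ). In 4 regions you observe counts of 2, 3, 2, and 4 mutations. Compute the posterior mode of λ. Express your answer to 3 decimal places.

λ̂_MAP = 2.297

Σxᵢ = 2+3+2+4 = 11, with n = 4.
Posterior ∝ λ^6e^(−3.4λ) · λ^11e^(−4λ) = λ^17e^(−7.4λ), i.e. Gamma(shape=18, rate=7.4).
The mode of a Gamma(a, b) with a ≥ 1 (shape–rate) is (a−1)/b = 17/7.4 ≈ 2.297.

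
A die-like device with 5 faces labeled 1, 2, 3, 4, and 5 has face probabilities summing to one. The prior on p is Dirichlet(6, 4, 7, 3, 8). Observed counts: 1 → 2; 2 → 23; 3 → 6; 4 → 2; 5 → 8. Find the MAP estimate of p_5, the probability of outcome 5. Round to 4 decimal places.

MAP estimate: 0.2344

The posterior is Dirichlet(αᵢ + nᵢ) = Dirichlet(8, 27, 13, 5, 16).
For a Dirichlet(a₁,…,a_K) with all aᵢ > 1, the mode has j-th component (aⱼ − 1)/(Σaᵢ − K).
Here Σaᵢ = 69 and K = 5, so p_5 = (16 − 1)/(69 − 5) = 15/64 ≈ 0.2344.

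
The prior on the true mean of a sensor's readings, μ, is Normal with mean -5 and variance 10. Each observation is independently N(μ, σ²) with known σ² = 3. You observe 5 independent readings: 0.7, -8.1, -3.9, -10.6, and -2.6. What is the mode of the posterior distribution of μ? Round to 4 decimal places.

n = 5; x̄ = (0.7 + (-8.1) + (-3.9) + (-10.6) + (-2.6))/5 = -24.5/5 = -4.9.
For a Normal prior and Normal likelihood with known variance, the posterior is Normal; its mode equals its mean, the precision-weighted average.
Prior precision 1/σ₀² = 1/10 = 0.1; data precision n/σ² = 5/3.
μ̂ = (0.1·(-5) + (5/3)·(-4.9)) / (0.1 + 5/3) = (-26/3)/(53/30) = -260/53 ≈ -4.9057.

μ̂_MAP = -4.9057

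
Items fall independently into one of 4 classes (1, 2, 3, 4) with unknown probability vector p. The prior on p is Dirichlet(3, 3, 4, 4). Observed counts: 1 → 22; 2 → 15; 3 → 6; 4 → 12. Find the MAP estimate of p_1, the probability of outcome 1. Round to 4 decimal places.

MAP estimate: 0.3692

The posterior is Dirichlet(αᵢ + nᵢ) = Dirichlet(25, 18, 10, 16).
For a Dirichlet(a₁,…,a_K) with all aᵢ > 1, the mode has j-th component (aⱼ − 1)/(Σaᵢ − K).
Here Σaᵢ = 69 and K = 4, so p_1 = (25 − 1)/(69 − 4) = 24/65 ≈ 0.3692.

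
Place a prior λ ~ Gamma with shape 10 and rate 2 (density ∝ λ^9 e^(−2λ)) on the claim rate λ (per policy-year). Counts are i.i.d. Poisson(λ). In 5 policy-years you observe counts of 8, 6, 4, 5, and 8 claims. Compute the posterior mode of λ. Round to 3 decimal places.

Σxᵢ = 8+6+4+5+8 = 31, with n = 5.
Posterior ∝ λ^9e^(−2λ) · λ^31e^(−5λ) = λ^40e^(−7λ), i.e. Gamma(shape=41, rate=7).
The mode of a Gamma(a, b) with a ≥ 1 (shape–rate) is (a−1)/b = 40/7 ≈ 5.714.

λ̂_MAP = 5.714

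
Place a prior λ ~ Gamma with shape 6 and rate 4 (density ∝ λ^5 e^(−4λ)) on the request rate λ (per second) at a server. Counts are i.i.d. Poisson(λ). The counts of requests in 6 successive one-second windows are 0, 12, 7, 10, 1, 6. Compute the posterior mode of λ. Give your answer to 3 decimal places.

λ̂_MAP = 4.100

Σxᵢ = 0+12+7+10+1+6 = 36, with n = 6.
Posterior ∝ λ^5e^(−4λ) · λ^36e^(−6λ) = λ^41e^(−10λ), i.e. Gamma(shape=42, rate=10).
The mode of a Gamma(a, b) with a ≥ 1 (shape–rate) is (a−1)/b = 41/10 ≈ 4.100.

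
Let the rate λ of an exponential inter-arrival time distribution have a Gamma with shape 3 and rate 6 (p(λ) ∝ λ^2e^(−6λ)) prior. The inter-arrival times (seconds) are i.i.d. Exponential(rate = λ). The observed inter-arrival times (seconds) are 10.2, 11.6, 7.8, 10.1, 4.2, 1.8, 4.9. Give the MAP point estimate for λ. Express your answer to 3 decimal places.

The Exponential(rate=λ) likelihood is ∝ λ^n e^(−λΣtᵢ). Here n = 7 and Σtᵢ = 10.2 + 11.6 + 7.8 + 10.1 + 4.2 + 1.8 + 4.9 = 50.6.
Posterior ∝ λ^2e^(−6λ) · λ^7e^(−50.6λ) = λ^9e^(−56.6λ), i.e. Gamma(10, 56.6).
Mode = (a−1)/b = 9/56.6 ≈ 0.159.

λ̂_MAP = 0.159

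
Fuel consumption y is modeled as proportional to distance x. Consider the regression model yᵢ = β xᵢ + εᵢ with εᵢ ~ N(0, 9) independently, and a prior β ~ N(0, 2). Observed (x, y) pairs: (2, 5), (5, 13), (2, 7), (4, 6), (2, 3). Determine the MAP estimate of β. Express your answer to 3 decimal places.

log p(β | y) = −Σ(yᵢ − βxᵢ)²/(2·9) − β²/(2·2) + const.
Setting the derivative to zero: Σxᵢ(yᵢ − βxᵢ)/9 − β/2 = 0, so β = Σxᵢyᵢ / (Σxᵢ² + σ²/τ²).
Σxᵢyᵢ = 2·5 + 5·13 + 2·7 + 4·6 + 2·3 = 119; Σxᵢ² = 53; σ²/τ² = 4.5.
β̂_MAP = 119 / (53 + 4.5) = 119/57.5 ≈ 2.070.

β̂_MAP = 2.070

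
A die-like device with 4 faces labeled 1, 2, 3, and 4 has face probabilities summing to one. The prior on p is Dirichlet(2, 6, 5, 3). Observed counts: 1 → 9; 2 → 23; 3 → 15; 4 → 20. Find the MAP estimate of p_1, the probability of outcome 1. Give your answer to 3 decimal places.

MAP estimate: 0.127

The posterior is Dirichlet(αᵢ + nᵢ) = Dirichlet(11, 29, 20, 23).
For a Dirichlet(a₁,…,a_K) with all aᵢ > 1, the mode has j-th component (aⱼ − 1)/(Σaᵢ − K).
Here Σaᵢ = 83 and K = 4, so p_1 = (11 − 1)/(83 − 4) = 10/79 ≈ 0.127.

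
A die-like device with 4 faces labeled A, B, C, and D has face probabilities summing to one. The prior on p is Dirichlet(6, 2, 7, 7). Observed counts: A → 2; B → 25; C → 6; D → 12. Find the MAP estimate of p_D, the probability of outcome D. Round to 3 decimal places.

MAP estimate of p_D = 0.286

The posterior is Dirichlet(αᵢ + nᵢ) = Dirichlet(8, 27, 13, 19).
For a Dirichlet(a₁,…,a_K) with all aᵢ > 1, the mode has j-th component (aⱼ − 1)/(Σaᵢ − K).
Here Σaᵢ = 67 and K = 4, so p_D = (19 − 1)/(67 − 4) = 18/63 ≈ 0.286.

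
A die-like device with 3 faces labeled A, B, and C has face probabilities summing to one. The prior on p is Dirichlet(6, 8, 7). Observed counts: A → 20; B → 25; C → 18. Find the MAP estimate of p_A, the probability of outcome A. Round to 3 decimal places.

The posterior is Dirichlet(αᵢ + nᵢ) = Dirichlet(26, 33, 25).
For a Dirichlet(a₁,…,a_K) with all aᵢ > 1, the mode has j-th component (aⱼ − 1)/(Σaᵢ − K).
Here Σaᵢ = 84 and K = 3, so p_A = (26 − 1)/(84 − 3) = 25/81 ≈ 0.309.

MAP estimate of p_A = 0.309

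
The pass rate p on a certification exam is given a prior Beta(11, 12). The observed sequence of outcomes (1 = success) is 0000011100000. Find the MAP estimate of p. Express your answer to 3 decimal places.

Prior: Beta(11, 12).
Data: 3 successes in 13 trials (from the sequence). The binomial likelihood contributes p^3(1−p)^10, so the posterior is Beta(11+3, 12+10) = Beta(14, 22).
For Beta(a, b) with a, b > 1 the mode is (a−1)/(a+b−2) = 13/34 ≈ 0.382.

p̂_MAP = 0.382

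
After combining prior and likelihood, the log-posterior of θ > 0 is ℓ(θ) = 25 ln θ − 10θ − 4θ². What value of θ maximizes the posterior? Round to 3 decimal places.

ℓ'(θ) = 25/θ − 10 − 8θ. Setting this to zero and multiplying by θ: 8θ² + 10θ − 25 = 0.
θ = (−10 + √(10² + 4·8·25)) / (2·8) = (−10 + √900) / 16 = (−10 + 30)/16 = 5/4.
ℓ''(θ) = −25/θ² − 8 < 0, confirming a maximum.

θ̂_MAP = 1.250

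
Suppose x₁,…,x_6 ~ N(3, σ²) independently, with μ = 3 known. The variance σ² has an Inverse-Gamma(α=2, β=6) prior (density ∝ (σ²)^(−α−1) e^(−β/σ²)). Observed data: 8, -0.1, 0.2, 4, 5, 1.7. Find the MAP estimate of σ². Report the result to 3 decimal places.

σ̂²_MAP = 5.095

Sum of squared deviations about the known mean: SS = (8−3)² + (-0.1−3)² + (0.2−3)² + (4−3)² + (5−3)² + (1.7−3)² = 49.14.
The Normal likelihood contributes (σ²)^(−n/2) exp(−SS/(2σ²)), so the posterior is Inverse-Gamma(α + n/2, β + SS/2) = Inverse-Gamma(5, 30.57).
The mode of Inverse-Gamma(a, b) is b/(a+1) = 30.57/6 ≈ 5.095.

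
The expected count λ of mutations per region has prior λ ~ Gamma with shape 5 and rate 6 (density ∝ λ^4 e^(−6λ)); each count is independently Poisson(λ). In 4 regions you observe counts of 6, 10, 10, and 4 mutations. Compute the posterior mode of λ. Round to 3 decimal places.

Σxᵢ = 6+10+10+4 = 30, with n = 4.
Posterior ∝ λ^4e^(−6λ) · λ^30e^(−4λ) = λ^34e^(−10λ), i.e. Gamma(shape=35, rate=10).
The mode of a Gamma(a, b) with a ≥ 1 (shape–rate) is (a−1)/b = 34/10 ≈ 3.400.

λ̂_MAP = 3.400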